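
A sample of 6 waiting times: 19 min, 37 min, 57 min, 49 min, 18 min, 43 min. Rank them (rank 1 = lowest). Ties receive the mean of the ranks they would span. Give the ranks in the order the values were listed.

2, 3, 6, 5, 1, 4

Sorted (ascending): 18, 19, 37, 43, 49, 57
No ties — each value takes its position as its rank.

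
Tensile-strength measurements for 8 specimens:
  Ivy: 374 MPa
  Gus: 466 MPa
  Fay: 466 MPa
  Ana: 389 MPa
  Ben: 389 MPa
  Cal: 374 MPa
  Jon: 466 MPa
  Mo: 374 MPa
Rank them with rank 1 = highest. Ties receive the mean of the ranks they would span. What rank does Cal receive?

7

Sorted (descending): 466, 466, 466, 389, 389, 374, 374, 374
The 3 values of 466 occupy positions 1–3 → average rank 2.
The 2 values of 389 occupy positions 4–5 → average rank (4+5)/2 = 4.5.
The 3 values of 374 occupy positions 6–8 → average rank 7.
Cal has value 374 MPa → rank 7.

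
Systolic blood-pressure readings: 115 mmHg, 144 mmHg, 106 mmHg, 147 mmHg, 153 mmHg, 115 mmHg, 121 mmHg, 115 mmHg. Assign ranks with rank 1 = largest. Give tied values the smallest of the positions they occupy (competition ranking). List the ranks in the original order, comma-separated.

5, 3, 8, 2, 1, 5, 4, 5

Sorted (descending): 153, 147, 144, 121, 115, 115, 115, 106
The 3 values of 115 occupy positions 5–7 → each gets rank 5.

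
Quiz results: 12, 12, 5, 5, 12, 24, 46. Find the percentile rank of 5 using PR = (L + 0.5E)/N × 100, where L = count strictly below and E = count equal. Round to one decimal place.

N = 7.
Strictly below 5: 0. Equal to 5: 2.
PR = (0 + 0.5·2)/7 × 100 = 14.3

14.3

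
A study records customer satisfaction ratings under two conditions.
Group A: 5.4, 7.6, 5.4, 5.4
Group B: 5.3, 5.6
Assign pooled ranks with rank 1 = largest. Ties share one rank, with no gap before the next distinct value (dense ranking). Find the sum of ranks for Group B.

Sorted (descending): 7.6, 5.6, 5.4, 5.4, 5.4, 5.3
The 3 values of 5.4 share dense rank 3.
Remaining distinct values take the next consecutive integers.
Group B values → pooled ranks: 5.3→4, 5.6→2
Rank sum = 4 + 2 = 6

6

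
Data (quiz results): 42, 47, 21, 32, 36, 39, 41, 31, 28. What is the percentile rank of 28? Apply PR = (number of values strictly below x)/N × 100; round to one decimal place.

N = 9.
Strictly below 28: 1. Equal to 28: 1.
PR = 1/9 × 100 = 11.1

11.1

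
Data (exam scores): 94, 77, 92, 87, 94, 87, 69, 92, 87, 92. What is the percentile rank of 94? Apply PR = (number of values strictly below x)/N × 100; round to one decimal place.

80.0

N = 10.
Strictly below 94: 8. Equal to 94: 2.
PR = 8/10 × 100 = 80.0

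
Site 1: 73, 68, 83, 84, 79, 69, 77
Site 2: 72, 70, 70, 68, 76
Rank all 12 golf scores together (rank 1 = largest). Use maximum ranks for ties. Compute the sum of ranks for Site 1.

Sorted (descending): 84, 83, 79, 77, 76, 73, 72, 70, 70, 69, 68, 68
The 2 values of 70 occupy positions 8–9 → each gets rank 9.
The 2 values of 68 occupy positions 11–12 → each gets rank 12.
Site 1 values → pooled ranks: 73→6, 68→12, 83→2, 84→1, 79→3, 69→10, 77→4
Rank sum = 6 + 12 + 2 + 1 + 3 + 10 + 4 = 38

38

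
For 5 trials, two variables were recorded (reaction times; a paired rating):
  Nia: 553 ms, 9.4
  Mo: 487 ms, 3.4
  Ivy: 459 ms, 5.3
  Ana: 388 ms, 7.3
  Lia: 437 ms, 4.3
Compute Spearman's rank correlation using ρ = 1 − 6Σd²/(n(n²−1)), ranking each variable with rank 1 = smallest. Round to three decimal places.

Ranks of variable 1: 5, 4, 3, 1, 2
Ranks of variable 2: 5, 1, 3, 4, 2
d = r₁ − r₂: 0, 3, 0, -3, 0
d²: 0, 9, 0, 9, 0; Σd² = 18
ρ = 1 − 6·18/(5·24) = 1 − 108/120 = 0.100

0.100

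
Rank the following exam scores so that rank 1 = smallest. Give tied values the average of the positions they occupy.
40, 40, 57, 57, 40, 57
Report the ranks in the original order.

2, 2, 5, 5, 2, 5

Sorted (ascending): 40, 40, 40, 57, 57, 57
The 3 values of 40 occupy positions 1–3 → average rank 2.
The 3 values of 57 occupy positions 4–6 → average rank 5.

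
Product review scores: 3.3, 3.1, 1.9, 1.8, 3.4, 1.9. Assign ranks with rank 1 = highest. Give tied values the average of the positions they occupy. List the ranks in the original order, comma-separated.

2, 3, 4.5, 6, 1, 4.5

Sorted (descending): 3.4, 3.3, 3.1, 1.9, 1.9, 1.8
The 2 values of 1.9 occupy positions 4–5 → average rank (4+5)/2 = 4.5.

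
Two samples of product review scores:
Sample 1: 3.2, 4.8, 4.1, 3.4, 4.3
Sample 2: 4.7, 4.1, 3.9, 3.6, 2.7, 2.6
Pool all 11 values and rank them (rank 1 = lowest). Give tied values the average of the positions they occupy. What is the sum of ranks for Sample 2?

31.5

Sorted (ascending): 2.6, 2.7, 3.2, 3.4, 3.6, 3.9, 4.1, 4.1, 4.3, 4.7, 4.8
The 2 values of 4.1 occupy positions 7–8 → average rank (7+8)/2 = 7.5.
Sample 2 values → pooled ranks: 4.7→10, 4.1→7.5, 3.9→6, 3.6→5, 2.7→2, 2.6→1
Rank sum = 10 + 7.5 + 6 + 5 + 2 + 1 = 31.5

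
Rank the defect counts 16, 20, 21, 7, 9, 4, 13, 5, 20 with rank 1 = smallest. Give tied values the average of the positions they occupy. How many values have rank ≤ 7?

Sorted (ascending): 4, 5, 7, 9, 13, 16, 20, 20, 21
The 2 values of 20 occupy positions 7–8 → average rank (7+8)/2 = 7.5.
Ranks ≤ 7: {1, 2, 3, 4, 5, 6} → 6 values.

6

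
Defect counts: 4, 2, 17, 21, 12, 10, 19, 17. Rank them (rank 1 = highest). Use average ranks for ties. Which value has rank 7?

4

Sorted (descending): 21, 19, 17, 17, 12, 10, 4, 2
The 2 values of 17 occupy positions 3–4 → average rank (3+4)/2 = 3.5.
Rank 7 → value 4.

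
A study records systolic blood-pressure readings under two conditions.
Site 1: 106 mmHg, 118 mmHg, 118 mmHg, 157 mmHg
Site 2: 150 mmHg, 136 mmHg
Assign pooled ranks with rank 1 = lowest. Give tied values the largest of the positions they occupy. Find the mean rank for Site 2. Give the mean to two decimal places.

4.50

Sorted (ascending): 106, 118, 118, 136, 150, 157
The 2 values of 118 occupy positions 2–3 → each gets rank 3.
Site 2 values → pooled ranks: 150→5, 136→4
Mean rank = (5 + 4) / 2 = 4.50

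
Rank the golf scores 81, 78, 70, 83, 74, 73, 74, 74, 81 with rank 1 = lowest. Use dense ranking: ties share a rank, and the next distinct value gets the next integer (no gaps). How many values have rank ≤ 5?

8

Sorted (ascending): 70, 73, 74, 74, 74, 78, 81, 81, 83
The 3 values of 74 share dense rank 3.
The 2 values of 81 share dense rank 5.
Remaining distinct values take the next consecutive integers.
Ranks ≤ 5: {1, 2, 3, 3, 3, 4, 5, 5} → 8 values.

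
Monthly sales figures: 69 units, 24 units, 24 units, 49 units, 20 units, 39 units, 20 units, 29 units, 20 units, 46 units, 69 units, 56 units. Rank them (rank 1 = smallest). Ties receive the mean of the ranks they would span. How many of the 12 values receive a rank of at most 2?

3

Sorted (ascending): 20, 20, 20, 24, 24, 29, 39, 46, 49, 56, 69, 69
The 3 values of 20 occupy positions 1–3 → average rank 2.
The 2 values of 24 occupy positions 4–5 → average rank (4+5)/2 = 4.5.
The 2 values of 69 occupy positions 11–12 → average rank (11+12)/2 = 11.5.
Ranks ≤ 2: {2, 2, 2} → 3 values.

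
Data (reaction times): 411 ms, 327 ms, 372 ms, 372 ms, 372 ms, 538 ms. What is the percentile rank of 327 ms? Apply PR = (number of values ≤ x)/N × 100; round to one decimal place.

16.7

N = 6.
Strictly below 327: 0. Equal to 327: 1.
PR = 1/6 × 100 = 16.7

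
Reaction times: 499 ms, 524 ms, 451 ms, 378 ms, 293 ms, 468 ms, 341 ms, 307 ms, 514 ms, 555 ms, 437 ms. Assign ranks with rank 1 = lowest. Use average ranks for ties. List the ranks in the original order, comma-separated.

Sorted (ascending): 293, 307, 341, 378, 437, 451, 468, 499, 514, 524, 555
No ties — each value takes its position as its rank.

8, 10, 6, 4, 1, 7, 3, 2, 9, 11, 5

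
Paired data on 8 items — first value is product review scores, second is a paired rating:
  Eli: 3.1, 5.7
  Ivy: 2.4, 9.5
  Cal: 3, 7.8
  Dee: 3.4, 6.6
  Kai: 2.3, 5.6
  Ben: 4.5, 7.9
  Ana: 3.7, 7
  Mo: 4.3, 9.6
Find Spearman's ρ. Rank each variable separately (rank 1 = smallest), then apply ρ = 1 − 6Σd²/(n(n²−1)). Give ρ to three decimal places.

Ranks of variable 1: 4, 2, 3, 5, 1, 8, 6, 7
Ranks of variable 2: 2, 7, 5, 3, 1, 6, 4, 8
d = r₁ − r₂: 2, -5, -2, 2, 0, 2, 2, -1
d²: 4, 25, 4, 4, 0, 4, 4, 1; Σd² = 46
ρ = 1 − 6·46/(8·63) = 1 − 276/504 = 0.452

0.452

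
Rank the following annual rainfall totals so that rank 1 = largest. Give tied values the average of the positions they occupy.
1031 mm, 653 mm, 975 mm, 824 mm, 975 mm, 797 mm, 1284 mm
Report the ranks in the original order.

2, 7, 3.5, 5, 3.5, 6, 1

Sorted (descending): 1284, 1031, 975, 975, 824, 797, 653
The 2 values of 975 occupy positions 3–4 → average rank (3+4)/2 = 3.5.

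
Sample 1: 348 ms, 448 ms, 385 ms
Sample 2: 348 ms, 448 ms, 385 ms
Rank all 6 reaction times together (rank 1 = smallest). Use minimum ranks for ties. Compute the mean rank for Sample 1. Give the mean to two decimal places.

3.00

Sorted (ascending): 348, 348, 385, 385, 448, 448
The 2 values of 348 occupy positions 1–2 → each gets rank 1.
The 2 values of 385 occupy positions 3–4 → each gets rank 3.
The 2 values of 448 occupy positions 5–6 → each gets rank 5.
Sample 1 values → pooled ranks: 348→1, 448→5, 385→3
Mean rank = (1 + 5 + 3) / 3 = 3.00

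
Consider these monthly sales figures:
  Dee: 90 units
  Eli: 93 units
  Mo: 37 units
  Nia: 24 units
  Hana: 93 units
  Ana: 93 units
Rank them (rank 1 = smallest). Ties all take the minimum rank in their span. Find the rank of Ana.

4

Sorted (ascending): 24, 37, 90, 93, 93, 93
The 3 values of 93 occupy positions 4–6 → each gets rank 4.
Ana has value 93 units → rank 4.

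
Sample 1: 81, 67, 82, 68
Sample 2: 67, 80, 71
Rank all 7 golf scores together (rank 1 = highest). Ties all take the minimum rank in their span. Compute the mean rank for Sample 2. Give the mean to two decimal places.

4.33

Sorted (descending): 82, 81, 80, 71, 68, 67, 67
The 2 values of 67 occupy positions 6–7 → each gets rank 6.
Sample 2 values → pooled ranks: 67→6, 80→3, 71→4
Mean rank = (6 + 3 + 4) / 3 = 4.33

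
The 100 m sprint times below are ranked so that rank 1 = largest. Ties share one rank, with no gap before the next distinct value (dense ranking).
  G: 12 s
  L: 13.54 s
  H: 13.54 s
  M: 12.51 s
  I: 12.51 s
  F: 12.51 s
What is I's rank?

Sorted (descending): 13.54, 13.54, 12.51, 12.51, 12.51, 12
The 2 values of 13.54 share dense rank 1.
The 3 values of 12.51 share dense rank 2.
Remaining distinct values take the next consecutive integers.
I has value 12.51 s → rank 2.

2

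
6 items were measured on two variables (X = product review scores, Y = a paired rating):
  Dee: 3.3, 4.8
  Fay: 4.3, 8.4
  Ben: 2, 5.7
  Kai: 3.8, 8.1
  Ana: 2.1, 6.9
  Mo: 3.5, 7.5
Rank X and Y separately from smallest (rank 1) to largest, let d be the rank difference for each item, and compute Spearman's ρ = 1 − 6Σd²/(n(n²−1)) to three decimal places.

Ranks of variable 1: 3, 6, 1, 5, 2, 4
Ranks of variable 2: 1, 6, 2, 5, 3, 4
d = r₁ − r₂: 2, 0, -1, 0, -1, 0
d²: 4, 0, 1, 0, 1, 0; Σd² = 6
ρ = 1 − 6·6/(6·35) = 1 − 36/210 = 0.829

0.829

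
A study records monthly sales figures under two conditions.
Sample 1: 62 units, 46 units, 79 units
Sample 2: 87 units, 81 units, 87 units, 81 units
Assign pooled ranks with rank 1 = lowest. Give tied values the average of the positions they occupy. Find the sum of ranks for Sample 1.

Sorted (ascending): 46, 62, 79, 81, 81, 87, 87
The 2 values of 81 occupy positions 4–5 → average rank (4+5)/2 = 4.5.
The 2 values of 87 occupy positions 6–7 → average rank (6+7)/2 = 6.5.
Sample 1 values → pooled ranks: 62→2, 46→1, 79→3
Rank sum = 2 + 1 + 3 = 6

6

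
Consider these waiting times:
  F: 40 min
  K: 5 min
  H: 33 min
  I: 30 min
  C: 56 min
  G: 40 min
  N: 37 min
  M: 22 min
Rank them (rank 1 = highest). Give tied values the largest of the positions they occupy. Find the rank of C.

1

Sorted (descending): 56, 40, 40, 37, 33, 30, 22, 5
The 2 values of 40 occupy positions 2–3 → each gets rank 3.
C has value 56 min → rank 1.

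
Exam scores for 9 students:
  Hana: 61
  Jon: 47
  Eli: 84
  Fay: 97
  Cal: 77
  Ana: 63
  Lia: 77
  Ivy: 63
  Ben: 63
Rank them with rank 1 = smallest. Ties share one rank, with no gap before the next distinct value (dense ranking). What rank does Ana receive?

3

Sorted (ascending): 47, 61, 63, 63, 63, 77, 77, 84, 97
The 3 values of 63 share dense rank 3.
The 2 values of 77 share dense rank 4.
Remaining distinct values take the next consecutive integers.
Ana has value 63 → rank 3.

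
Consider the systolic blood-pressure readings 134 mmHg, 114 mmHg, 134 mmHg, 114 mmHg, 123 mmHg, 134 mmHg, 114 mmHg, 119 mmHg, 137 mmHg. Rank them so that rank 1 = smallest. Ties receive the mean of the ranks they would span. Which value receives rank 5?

Sorted (ascending): 114, 114, 114, 119, 123, 134, 134, 134, 137
The 3 values of 114 occupy positions 1–3 → average rank 2.
The 3 values of 134 occupy positions 6–8 → average rank 7.
Rank 5 → value 123.

123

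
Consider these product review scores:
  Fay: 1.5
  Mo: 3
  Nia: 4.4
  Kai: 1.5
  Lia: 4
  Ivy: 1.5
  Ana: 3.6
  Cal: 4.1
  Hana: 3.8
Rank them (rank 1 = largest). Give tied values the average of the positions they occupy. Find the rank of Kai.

8

Sorted (descending): 4.4, 4.1, 4, 3.8, 3.6, 3, 1.5, 1.5, 1.5
The 3 values of 1.5 occupy positions 7–9 → average rank 8.
Kai has value 1.5 → rank 8.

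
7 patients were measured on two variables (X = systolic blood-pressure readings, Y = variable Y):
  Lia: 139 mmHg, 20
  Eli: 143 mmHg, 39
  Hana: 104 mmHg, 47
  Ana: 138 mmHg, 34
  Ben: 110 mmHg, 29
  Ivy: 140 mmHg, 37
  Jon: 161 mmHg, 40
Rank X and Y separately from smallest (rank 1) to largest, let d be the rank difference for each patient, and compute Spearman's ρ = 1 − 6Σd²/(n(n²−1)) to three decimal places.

0.143

Ranks of variable 1: 4, 6, 1, 3, 2, 5, 7
Ranks of variable 2: 1, 5, 7, 3, 2, 4, 6
d = r₁ − r₂: 3, 1, -6, 0, 0, 1, 1
d²: 9, 1, 36, 0, 0, 1, 1; Σd² = 48
ρ = 1 − 6·48/(7·48) = 1 − 288/336 = 0.143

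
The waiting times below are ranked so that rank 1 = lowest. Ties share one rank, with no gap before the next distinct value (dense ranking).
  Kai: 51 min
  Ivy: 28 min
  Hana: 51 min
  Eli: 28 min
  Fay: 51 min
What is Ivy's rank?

Sorted (ascending): 28, 28, 51, 51, 51
The 2 values of 28 share dense rank 1.
The 3 values of 51 share dense rank 2.
Ivy has value 28 min → rank 1.

1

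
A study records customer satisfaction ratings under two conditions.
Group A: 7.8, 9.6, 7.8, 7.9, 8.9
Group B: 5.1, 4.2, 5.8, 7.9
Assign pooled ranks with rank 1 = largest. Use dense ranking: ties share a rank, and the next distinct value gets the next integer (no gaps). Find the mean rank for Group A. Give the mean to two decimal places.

Sorted (descending): 9.6, 8.9, 7.9, 7.9, 7.8, 7.8, 5.8, 5.1, 4.2
The 2 values of 7.9 share dense rank 3.
The 2 values of 7.8 share dense rank 4.
Remaining distinct values take the next consecutive integers.
Group A values → pooled ranks: 7.8→4, 9.6→1, 7.8→4, 7.9→3, 8.9→2
Mean rank = (4 + 1 + 4 + 3 + 2) / 5 = 2.80

2.80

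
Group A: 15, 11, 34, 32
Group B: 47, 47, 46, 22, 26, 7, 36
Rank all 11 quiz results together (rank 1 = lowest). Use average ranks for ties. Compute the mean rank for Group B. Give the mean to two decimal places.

Sorted (ascending): 7, 11, 15, 22, 26, 32, 34, 36, 46, 47, 47
The 2 values of 47 occupy positions 10–11 → average rank (10+11)/2 = 10.5.
Group B values → pooled ranks: 47→10.5, 47→10.5, 46→9, 22→4, 26→5, 7→1, 36→8
Mean rank = (10.5 + 10.5 + 9 + 4 + 5 + 1 + 8) / 7 = 6.86

6.86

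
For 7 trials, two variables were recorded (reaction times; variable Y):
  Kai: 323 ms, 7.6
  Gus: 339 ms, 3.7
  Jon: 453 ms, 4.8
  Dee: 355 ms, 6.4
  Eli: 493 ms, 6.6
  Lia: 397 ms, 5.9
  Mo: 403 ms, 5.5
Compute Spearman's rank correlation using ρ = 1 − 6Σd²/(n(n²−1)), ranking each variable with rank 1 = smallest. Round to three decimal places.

-0.107

Ranks of variable 1: 1, 2, 6, 3, 7, 4, 5
Ranks of variable 2: 7, 1, 2, 5, 6, 4, 3
d = r₁ − r₂: -6, 1, 4, -2, 1, 0, 2
d²: 36, 1, 16, 4, 1, 0, 4; Σd² = 62
ρ = 1 − 6·62/(7·48) = 1 − 372/336 = -0.107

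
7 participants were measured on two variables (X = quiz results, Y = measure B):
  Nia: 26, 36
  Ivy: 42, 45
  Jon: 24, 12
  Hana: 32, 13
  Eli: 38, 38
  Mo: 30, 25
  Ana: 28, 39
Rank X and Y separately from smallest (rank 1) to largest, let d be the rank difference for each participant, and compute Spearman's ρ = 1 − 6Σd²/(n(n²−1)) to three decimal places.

Ranks of variable 1: 2, 7, 1, 5, 6, 4, 3
Ranks of variable 2: 4, 7, 1, 2, 5, 3, 6
d = r₁ − r₂: -2, 0, 0, 3, 1, 1, -3
d²: 4, 0, 0, 9, 1, 1, 9; Σd² = 24
ρ = 1 − 6·24/(7·48) = 1 − 144/336 = 0.571

0.571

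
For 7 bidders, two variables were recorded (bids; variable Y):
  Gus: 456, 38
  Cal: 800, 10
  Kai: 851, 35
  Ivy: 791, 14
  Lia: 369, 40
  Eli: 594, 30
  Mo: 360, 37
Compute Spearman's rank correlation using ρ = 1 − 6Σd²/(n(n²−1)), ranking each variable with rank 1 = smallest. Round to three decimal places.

-0.679

Ranks of variable 1: 3, 6, 7, 5, 2, 4, 1
Ranks of variable 2: 6, 1, 4, 2, 7, 3, 5
d = r₁ − r₂: -3, 5, 3, 3, -5, 1, -4
d²: 9, 25, 9, 9, 25, 1, 16; Σd² = 94
ρ = 1 − 6·94/(7·48) = 1 − 564/336 = -0.679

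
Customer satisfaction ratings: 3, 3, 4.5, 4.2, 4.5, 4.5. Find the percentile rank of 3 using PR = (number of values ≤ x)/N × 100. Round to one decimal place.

33.3

N = 6.
Strictly below 3: 0. Equal to 3: 2.
PR = 2/6 × 100 = 33.3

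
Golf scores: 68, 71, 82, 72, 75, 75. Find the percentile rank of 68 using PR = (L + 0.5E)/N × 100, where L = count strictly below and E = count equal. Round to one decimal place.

N = 6.
Strictly below 68: 0. Equal to 68: 1.
PR = (0 + 0.5·1)/6 × 100 = 8.3

8.3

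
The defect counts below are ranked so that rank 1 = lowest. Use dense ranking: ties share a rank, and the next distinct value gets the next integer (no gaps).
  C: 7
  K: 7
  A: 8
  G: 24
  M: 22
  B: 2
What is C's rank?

2

Sorted (ascending): 2, 7, 7, 8, 22, 24
The 2 values of 7 share dense rank 2.
Remaining distinct values take the next consecutive integers.
C has value 7 → rank 2.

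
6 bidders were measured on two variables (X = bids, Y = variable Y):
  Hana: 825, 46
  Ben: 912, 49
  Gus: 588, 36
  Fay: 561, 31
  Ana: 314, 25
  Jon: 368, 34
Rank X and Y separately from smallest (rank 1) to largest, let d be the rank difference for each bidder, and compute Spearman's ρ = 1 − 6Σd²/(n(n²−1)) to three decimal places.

0.943

Ranks of variable 1: 5, 6, 4, 3, 1, 2
Ranks of variable 2: 5, 6, 4, 2, 1, 3
d = r₁ − r₂: 0, 0, 0, 1, 0, -1
d²: 0, 0, 0, 1, 0, 1; Σd² = 2
ρ = 1 − 6·2/(6·35) = 1 − 12/210 = 0.943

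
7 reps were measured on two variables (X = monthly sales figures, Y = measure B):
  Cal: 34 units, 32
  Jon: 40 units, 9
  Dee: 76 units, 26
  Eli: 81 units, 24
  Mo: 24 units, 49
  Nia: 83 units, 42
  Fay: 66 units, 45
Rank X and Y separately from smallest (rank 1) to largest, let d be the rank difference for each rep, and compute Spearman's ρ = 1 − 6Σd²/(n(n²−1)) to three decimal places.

Ranks of variable 1: 2, 3, 5, 6, 1, 7, 4
Ranks of variable 2: 4, 1, 3, 2, 7, 5, 6
d = r₁ − r₂: -2, 2, 2, 4, -6, 2, -2
d²: 4, 4, 4, 16, 36, 4, 4; Σd² = 72
ρ = 1 − 6·72/(7·48) = 1 − 432/336 = -0.286

-0.286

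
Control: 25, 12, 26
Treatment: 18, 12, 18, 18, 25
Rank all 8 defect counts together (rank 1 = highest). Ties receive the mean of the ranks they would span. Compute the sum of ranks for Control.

11

Sorted (descending): 26, 25, 25, 18, 18, 18, 12, 12
The 2 values of 25 occupy positions 2–3 → average rank (2+3)/2 = 2.5.
The 3 values of 18 occupy positions 4–6 → average rank 5.
The 2 values of 12 occupy positions 7–8 → average rank (7+8)/2 = 7.5.
Control values → pooled ranks: 25→2.5, 12→7.5, 26→1
Rank sum = 2.5 + 7.5 + 1 = 11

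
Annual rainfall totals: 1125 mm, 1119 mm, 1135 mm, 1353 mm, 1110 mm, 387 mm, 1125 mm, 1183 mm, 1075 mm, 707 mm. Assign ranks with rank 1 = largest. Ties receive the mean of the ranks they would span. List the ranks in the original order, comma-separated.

4.5, 6, 3, 1, 7, 10, 4.5, 2, 8, 9

Sorted (descending): 1353, 1183, 1135, 1125, 1125, 1119, 1110, 1075, 707, 387
The 2 values of 1125 occupy positions 4–5 → average rank (4+5)/2 = 4.5.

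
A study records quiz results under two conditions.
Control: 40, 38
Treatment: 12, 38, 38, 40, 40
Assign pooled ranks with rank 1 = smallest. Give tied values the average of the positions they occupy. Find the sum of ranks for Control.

Sorted (ascending): 12, 38, 38, 38, 40, 40, 40
The 3 values of 38 occupy positions 2–4 → average rank 3.
The 3 values of 40 occupy positions 5–7 → average rank 6.
Control values → pooled ranks: 40→6, 38→3
Rank sum = 6 + 3 = 9

9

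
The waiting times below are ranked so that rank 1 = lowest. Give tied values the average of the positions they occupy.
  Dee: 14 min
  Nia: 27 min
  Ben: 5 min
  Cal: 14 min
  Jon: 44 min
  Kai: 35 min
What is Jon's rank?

6

Sorted (ascending): 5, 14, 14, 27, 35, 44
The 2 values of 14 occupy positions 2–3 → average rank (2+3)/2 = 2.5.
Jon has value 44 min → rank 6.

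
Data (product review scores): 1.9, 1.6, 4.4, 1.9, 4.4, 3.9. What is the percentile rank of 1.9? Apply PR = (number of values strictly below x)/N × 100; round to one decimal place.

16.7

N = 6.
Strictly below 1.9: 1. Equal to 1.9: 2.
PR = 1/6 × 100 = 16.7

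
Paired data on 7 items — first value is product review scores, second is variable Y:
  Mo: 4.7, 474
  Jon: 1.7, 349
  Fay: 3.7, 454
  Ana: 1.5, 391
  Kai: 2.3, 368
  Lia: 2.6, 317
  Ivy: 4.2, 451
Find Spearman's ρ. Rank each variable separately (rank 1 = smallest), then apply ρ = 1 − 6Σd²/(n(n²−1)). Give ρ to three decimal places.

Ranks of variable 1: 7, 2, 5, 1, 3, 4, 6
Ranks of variable 2: 7, 2, 6, 4, 3, 1, 5
d = r₁ − r₂: 0, 0, -1, -3, 0, 3, 1
d²: 0, 0, 1, 9, 0, 9, 1; Σd² = 20
ρ = 1 − 6·20/(7·48) = 1 − 120/336 = 0.643

0.643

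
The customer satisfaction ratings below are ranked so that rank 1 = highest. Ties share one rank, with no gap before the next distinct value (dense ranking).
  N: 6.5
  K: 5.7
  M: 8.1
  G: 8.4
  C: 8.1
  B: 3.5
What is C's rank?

2

Sorted (descending): 8.4, 8.1, 8.1, 6.5, 5.7, 3.5
The 2 values of 8.1 share dense rank 2.
Remaining distinct values take the next consecutive integers.
C has value 8.1 → rank 2.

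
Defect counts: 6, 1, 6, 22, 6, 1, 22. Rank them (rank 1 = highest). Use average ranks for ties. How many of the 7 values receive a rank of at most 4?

5

Sorted (descending): 22, 22, 6, 6, 6, 1, 1
The 2 values of 22 occupy positions 1–2 → average rank (1+2)/2 = 1.5.
The 3 values of 6 occupy positions 3–5 → average rank 4.
The 2 values of 1 occupy positions 6–7 → average rank (6+7)/2 = 6.5.
Ranks ≤ 4: {1.5, 1.5, 4, 4, 4} → 5 values.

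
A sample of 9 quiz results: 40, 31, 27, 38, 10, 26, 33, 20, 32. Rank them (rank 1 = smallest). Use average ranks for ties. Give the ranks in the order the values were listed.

Sorted (ascending): 10, 20, 26, 27, 31, 32, 33, 38, 40
No ties — each value takes its position as its rank.

9, 5, 4, 8, 1, 3, 7, 2, 6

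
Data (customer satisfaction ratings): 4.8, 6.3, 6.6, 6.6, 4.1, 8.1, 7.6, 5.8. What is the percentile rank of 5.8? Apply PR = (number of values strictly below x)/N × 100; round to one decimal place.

N = 8.
Strictly below 5.8: 2. Equal to 5.8: 1.
PR = 2/8 × 100 = 25.0

25.0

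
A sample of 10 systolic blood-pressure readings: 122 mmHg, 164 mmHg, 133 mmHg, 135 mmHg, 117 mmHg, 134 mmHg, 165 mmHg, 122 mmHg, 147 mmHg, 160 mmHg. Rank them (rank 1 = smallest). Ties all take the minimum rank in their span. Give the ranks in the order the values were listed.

Sorted (ascending): 117, 122, 122, 133, 134, 135, 147, 160, 164, 165
The 2 values of 122 occupy positions 2–3 → each gets rank 2.

2, 9, 4, 6, 1, 5, 10, 2, 7, 8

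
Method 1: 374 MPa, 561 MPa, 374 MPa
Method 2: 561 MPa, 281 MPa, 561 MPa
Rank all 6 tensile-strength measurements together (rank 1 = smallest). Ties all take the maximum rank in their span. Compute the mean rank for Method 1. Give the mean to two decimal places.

Sorted (ascending): 281, 374, 374, 561, 561, 561
The 2 values of 374 occupy positions 2–3 → each gets rank 3.
The 3 values of 561 occupy positions 4–6 → each gets rank 6.
Method 1 values → pooled ranks: 374→3, 561→6, 374→3
Mean rank = (3 + 6 + 3) / 3 = 4.00

4.00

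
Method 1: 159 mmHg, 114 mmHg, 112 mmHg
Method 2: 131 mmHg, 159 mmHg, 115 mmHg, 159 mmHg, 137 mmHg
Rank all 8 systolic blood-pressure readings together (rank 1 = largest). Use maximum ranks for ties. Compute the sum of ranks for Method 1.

Sorted (descending): 159, 159, 159, 137, 131, 115, 114, 112
The 3 values of 159 occupy positions 1–3 → each gets rank 3.
Method 1 values → pooled ranks: 159→3, 114→7, 112→8
Rank sum = 3 + 7 + 8 = 18

18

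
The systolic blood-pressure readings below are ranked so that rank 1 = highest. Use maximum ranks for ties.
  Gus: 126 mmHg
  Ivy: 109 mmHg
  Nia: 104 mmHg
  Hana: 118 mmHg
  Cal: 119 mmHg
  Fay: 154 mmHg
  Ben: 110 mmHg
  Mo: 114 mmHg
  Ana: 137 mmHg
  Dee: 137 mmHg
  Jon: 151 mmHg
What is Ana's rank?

4

Sorted (descending): 154, 151, 137, 137, 126, 119, 118, 114, 110, 109, 104
The 2 values of 137 occupy positions 3–4 → each gets rank 4.
Ana has value 137 mmHg → rank 4.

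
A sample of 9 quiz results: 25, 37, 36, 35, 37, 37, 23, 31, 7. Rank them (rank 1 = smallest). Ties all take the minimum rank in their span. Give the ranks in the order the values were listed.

Sorted (ascending): 7, 23, 25, 31, 35, 36, 37, 37, 37
The 3 values of 37 occupy positions 7–9 → each gets rank 7.

3, 7, 6, 5, 7, 7, 2, 4, 1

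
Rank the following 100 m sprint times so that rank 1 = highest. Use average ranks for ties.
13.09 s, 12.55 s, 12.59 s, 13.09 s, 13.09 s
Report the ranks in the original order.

Sorted (descending): 13.09, 13.09, 13.09, 12.59, 12.55
The 3 values of 13.09 occupy positions 1–3 → average rank 2.

2, 5, 4, 2, 2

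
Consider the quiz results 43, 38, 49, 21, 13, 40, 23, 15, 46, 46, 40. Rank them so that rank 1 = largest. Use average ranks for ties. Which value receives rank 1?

49

Sorted (descending): 49, 46, 46, 43, 40, 40, 38, 23, 21, 15, 13
The 2 values of 46 occupy positions 2–3 → average rank (2+3)/2 = 2.5.
The 2 values of 40 occupy positions 5–6 → average rank (5+6)/2 = 5.5.
Rank 1 → value 49.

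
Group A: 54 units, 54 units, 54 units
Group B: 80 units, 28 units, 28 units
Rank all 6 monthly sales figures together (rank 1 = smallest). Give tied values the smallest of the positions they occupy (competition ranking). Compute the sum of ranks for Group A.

9

Sorted (ascending): 28, 28, 54, 54, 54, 80
The 2 values of 28 occupy positions 1–2 → each gets rank 1.
The 3 values of 54 occupy positions 3–5 → each gets rank 3.
Group A values → pooled ranks: 54→3, 54→3, 54→3
Rank sum = 3 + 3 + 3 = 9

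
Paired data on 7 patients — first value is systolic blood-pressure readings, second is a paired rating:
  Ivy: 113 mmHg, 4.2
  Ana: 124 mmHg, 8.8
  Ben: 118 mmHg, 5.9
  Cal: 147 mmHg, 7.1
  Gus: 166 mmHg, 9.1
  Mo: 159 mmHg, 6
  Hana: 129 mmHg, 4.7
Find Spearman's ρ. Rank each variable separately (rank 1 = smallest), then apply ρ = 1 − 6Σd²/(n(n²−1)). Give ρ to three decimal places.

Ranks of variable 1: 1, 3, 2, 5, 7, 6, 4
Ranks of variable 2: 1, 6, 3, 5, 7, 4, 2
d = r₁ − r₂: 0, -3, -1, 0, 0, 2, 2
d²: 0, 9, 1, 0, 0, 4, 4; Σd² = 18
ρ = 1 − 6·18/(7·48) = 1 − 108/336 = 0.679

0.679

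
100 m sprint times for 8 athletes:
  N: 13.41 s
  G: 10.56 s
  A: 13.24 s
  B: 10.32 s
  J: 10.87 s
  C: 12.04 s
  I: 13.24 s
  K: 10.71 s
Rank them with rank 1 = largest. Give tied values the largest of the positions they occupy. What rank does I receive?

3

Sorted (descending): 13.41, 13.24, 13.24, 12.04, 10.87, 10.71, 10.56, 10.32
The 2 values of 13.24 occupy positions 2–3 → each gets rank 3.
I has value 13.24 s → rank 3.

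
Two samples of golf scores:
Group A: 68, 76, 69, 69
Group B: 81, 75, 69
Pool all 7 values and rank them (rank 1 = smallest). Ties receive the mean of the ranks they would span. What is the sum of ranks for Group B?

15

Sorted (ascending): 68, 69, 69, 69, 75, 76, 81
The 3 values of 69 occupy positions 2–4 → average rank 3.
Group B values → pooled ranks: 81→7, 75→5, 69→3
Rank sum = 7 + 5 + 3 = 15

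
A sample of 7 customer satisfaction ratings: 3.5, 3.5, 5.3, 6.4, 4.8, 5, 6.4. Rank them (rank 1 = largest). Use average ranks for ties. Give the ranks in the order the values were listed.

6.5, 6.5, 3, 1.5, 5, 4, 1.5

Sorted (descending): 6.4, 6.4, 5.3, 5, 4.8, 3.5, 3.5
The 2 values of 6.4 occupy positions 1–2 → average rank (1+2)/2 = 1.5.
The 2 values of 3.5 occupy positions 6–7 → average rank (6+7)/2 = 6.5.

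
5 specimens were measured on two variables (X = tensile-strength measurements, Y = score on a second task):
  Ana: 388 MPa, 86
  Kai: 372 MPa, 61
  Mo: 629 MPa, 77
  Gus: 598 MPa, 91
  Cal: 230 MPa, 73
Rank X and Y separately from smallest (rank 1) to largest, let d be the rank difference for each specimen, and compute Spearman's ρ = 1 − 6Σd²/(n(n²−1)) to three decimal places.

Ranks of variable 1: 3, 2, 5, 4, 1
Ranks of variable 2: 4, 1, 3, 5, 2
d = r₁ − r₂: -1, 1, 2, -1, -1
d²: 1, 1, 4, 1, 1; Σd² = 8
ρ = 1 − 6·8/(5·24) = 1 − 48/120 = 0.600

0.600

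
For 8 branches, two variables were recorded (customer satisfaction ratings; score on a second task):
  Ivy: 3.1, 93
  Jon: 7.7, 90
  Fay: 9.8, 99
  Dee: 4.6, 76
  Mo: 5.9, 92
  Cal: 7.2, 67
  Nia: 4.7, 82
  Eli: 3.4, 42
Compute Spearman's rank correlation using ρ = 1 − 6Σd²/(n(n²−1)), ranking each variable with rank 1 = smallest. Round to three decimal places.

Ranks of variable 1: 1, 7, 8, 3, 5, 6, 4, 2
Ranks of variable 2: 7, 5, 8, 3, 6, 2, 4, 1
d = r₁ − r₂: -6, 2, 0, 0, -1, 4, 0, 1
d²: 36, 4, 0, 0, 1, 16, 0, 1; Σd² = 58
ρ = 1 − 6·58/(8·63) = 1 − 348/504 = 0.310

0.310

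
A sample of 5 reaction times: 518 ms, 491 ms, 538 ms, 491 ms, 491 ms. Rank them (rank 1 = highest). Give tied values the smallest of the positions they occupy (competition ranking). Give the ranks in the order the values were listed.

2, 3, 1, 3, 3

Sorted (descending): 538, 518, 491, 491, 491
The 3 values of 491 occupy positions 3–5 → each gets rank 3.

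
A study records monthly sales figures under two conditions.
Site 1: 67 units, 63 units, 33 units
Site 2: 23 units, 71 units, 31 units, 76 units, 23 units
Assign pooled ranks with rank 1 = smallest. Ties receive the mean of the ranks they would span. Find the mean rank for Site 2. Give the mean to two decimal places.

Sorted (ascending): 23, 23, 31, 33, 63, 67, 71, 76
The 2 values of 23 occupy positions 1–2 → average rank (1+2)/2 = 1.5.
Site 2 values → pooled ranks: 23→1.5, 71→7, 31→3, 76→8, 23→1.5
Mean rank = (1.5 + 7 + 3 + 8 + 1.5) / 5 = 4.20

4.20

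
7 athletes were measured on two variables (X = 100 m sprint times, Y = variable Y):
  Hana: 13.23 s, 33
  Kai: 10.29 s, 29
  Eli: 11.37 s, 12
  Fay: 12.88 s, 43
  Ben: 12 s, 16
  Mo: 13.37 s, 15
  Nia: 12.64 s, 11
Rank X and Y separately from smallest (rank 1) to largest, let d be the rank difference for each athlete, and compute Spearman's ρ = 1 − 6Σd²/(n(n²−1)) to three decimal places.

0.179

Ranks of variable 1: 6, 1, 2, 5, 3, 7, 4
Ranks of variable 2: 6, 5, 2, 7, 4, 3, 1
d = r₁ − r₂: 0, -4, 0, -2, -1, 4, 3
d²: 0, 16, 0, 4, 1, 16, 9; Σd² = 46
ρ = 1 − 6·46/(7·48) = 1 − 276/336 = 0.179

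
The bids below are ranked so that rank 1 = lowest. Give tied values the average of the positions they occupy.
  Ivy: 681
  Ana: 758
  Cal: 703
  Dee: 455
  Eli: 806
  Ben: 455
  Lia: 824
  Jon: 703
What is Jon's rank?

4.5

Sorted (ascending): 455, 455, 681, 703, 703, 758, 806, 824
The 2 values of 455 occupy positions 1–2 → average rank (1+2)/2 = 1.5.
The 2 values of 703 occupy positions 4–5 → average rank (4+5)/2 = 4.5.
Jon has value 703 → rank 4.5.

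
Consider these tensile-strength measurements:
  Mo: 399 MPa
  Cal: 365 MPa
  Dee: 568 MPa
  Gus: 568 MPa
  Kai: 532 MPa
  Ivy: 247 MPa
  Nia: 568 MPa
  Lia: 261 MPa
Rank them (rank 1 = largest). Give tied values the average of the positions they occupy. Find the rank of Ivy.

Sorted (descending): 568, 568, 568, 532, 399, 365, 261, 247
The 3 values of 568 occupy positions 1–3 → average rank 2.
Ivy has value 247 MPa → rank 8.

8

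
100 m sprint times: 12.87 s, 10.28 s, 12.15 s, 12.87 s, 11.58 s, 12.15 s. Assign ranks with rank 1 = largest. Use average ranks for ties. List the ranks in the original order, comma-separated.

1.5, 6, 3.5, 1.5, 5, 3.5

Sorted (descending): 12.87, 12.87, 12.15, 12.15, 11.58, 10.28
The 2 values of 12.87 occupy positions 1–2 → average rank (1+2)/2 = 1.5.
The 2 values of 12.15 occupy positions 3–4 → average rank (3+4)/2 = 3.5.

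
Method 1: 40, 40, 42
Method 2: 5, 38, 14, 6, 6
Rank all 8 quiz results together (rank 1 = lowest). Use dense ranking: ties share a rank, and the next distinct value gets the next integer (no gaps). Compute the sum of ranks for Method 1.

16

Sorted (ascending): 5, 6, 6, 14, 38, 40, 40, 42
The 2 values of 6 share dense rank 2.
The 2 values of 40 share dense rank 5.
Remaining distinct values take the next consecutive integers.
Method 1 values → pooled ranks: 40→5, 40→5, 42→6
Rank sum = 5 + 5 + 6 = 16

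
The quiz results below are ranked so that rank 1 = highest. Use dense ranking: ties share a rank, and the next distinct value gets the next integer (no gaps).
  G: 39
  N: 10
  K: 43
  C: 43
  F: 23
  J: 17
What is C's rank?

1

Sorted (descending): 43, 43, 39, 23, 17, 10
The 2 values of 43 share dense rank 1.
Remaining distinct values take the next consecutive integers.
C has value 43 → rank 1.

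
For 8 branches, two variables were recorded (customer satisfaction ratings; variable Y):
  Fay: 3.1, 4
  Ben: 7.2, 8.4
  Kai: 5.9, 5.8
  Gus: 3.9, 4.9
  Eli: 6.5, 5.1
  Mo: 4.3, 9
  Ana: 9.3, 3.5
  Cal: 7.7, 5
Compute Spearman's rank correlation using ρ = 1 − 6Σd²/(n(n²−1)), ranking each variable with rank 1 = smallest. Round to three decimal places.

-0.071

Ranks of variable 1: 1, 6, 4, 2, 5, 3, 8, 7
Ranks of variable 2: 2, 7, 6, 3, 5, 8, 1, 4
d = r₁ − r₂: -1, -1, -2, -1, 0, -5, 7, 3
d²: 1, 1, 4, 1, 0, 25, 49, 9; Σd² = 90
ρ = 1 − 6·90/(8·63) = 1 − 540/504 = -0.071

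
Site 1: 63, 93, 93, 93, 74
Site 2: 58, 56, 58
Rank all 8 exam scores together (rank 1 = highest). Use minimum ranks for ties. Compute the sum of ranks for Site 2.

Sorted (descending): 93, 93, 93, 74, 63, 58, 58, 56
The 3 values of 93 occupy positions 1–3 → each gets rank 1.
The 2 values of 58 occupy positions 6–7 → each gets rank 6.
Site 2 values → pooled ranks: 58→6, 56→8, 58→6
Rank sum = 6 + 8 + 6 = 20

20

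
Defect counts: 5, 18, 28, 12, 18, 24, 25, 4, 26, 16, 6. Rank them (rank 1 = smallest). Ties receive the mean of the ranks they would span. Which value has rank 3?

Sorted (ascending): 4, 5, 6, 12, 16, 18, 18, 24, 25, 26, 28
The 2 values of 18 occupy positions 6–7 → average rank (6+7)/2 = 6.5.
Rank 3 → value 6.

6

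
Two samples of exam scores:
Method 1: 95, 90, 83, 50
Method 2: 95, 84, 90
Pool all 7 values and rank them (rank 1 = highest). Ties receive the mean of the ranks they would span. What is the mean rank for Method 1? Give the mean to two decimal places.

4.50

Sorted (descending): 95, 95, 90, 90, 84, 83, 50
The 2 values of 95 occupy positions 1–2 → average rank (1+2)/2 = 1.5.
The 2 values of 90 occupy positions 3–4 → average rank (3+4)/2 = 3.5.
Method 1 values → pooled ranks: 95→1.5, 90→3.5, 83→6, 50→7
Mean rank = (1.5 + 3.5 + 6 + 7) / 4 = 4.50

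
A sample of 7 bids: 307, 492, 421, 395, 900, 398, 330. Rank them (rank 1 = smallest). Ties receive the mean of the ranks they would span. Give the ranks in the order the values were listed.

1, 6, 5, 3, 7, 4, 2

Sorted (ascending): 307, 330, 395, 398, 421, 492, 900
No ties — each value takes its position as its rank.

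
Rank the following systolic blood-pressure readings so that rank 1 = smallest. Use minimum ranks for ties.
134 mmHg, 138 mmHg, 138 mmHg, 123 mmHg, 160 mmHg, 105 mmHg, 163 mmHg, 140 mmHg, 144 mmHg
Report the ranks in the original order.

3, 4, 4, 2, 8, 1, 9, 6, 7

Sorted (ascending): 105, 123, 134, 138, 138, 140, 144, 160, 163
The 2 values of 138 occupy positions 4–5 → each gets rank 4.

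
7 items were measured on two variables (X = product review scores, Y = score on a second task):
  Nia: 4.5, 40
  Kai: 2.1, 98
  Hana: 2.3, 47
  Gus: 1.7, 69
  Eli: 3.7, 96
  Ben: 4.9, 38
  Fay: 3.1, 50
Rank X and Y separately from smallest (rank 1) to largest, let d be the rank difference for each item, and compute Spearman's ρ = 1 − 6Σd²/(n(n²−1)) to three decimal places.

Ranks of variable 1: 6, 2, 3, 1, 5, 7, 4
Ranks of variable 2: 2, 7, 3, 5, 6, 1, 4
d = r₁ − r₂: 4, -5, 0, -4, -1, 6, 0
d²: 16, 25, 0, 16, 1, 36, 0; Σd² = 94
ρ = 1 − 6·94/(7·48) = 1 − 564/336 = -0.679

-0.679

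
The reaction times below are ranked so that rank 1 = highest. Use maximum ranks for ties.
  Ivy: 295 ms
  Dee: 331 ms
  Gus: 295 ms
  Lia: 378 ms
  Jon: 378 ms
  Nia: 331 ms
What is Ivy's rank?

6

Sorted (descending): 378, 378, 331, 331, 295, 295
The 2 values of 378 occupy positions 1–2 → each gets rank 2.
The 2 values of 331 occupy positions 3–4 → each gets rank 4.
The 2 values of 295 occupy positions 5–6 → each gets rank 6.
Ivy has value 295 ms → rank 6.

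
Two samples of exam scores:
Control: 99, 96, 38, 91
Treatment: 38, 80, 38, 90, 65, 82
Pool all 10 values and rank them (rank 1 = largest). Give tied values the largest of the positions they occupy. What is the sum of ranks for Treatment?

Sorted (descending): 99, 96, 91, 90, 82, 80, 65, 38, 38, 38
The 3 values of 38 occupy positions 8–10 → each gets rank 10.
Treatment values → pooled ranks: 38→10, 80→6, 38→10, 90→4, 65→7, 82→5
Rank sum = 10 + 6 + 10 + 4 + 7 + 5 = 42

42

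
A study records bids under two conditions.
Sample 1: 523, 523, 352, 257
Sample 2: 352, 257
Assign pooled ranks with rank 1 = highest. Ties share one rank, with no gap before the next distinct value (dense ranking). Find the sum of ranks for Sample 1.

Sorted (descending): 523, 523, 352, 352, 257, 257
The 2 values of 523 share dense rank 1.
The 2 values of 352 share dense rank 2.
The 2 values of 257 share dense rank 3.
Sample 1 values → pooled ranks: 523→1, 523→1, 352→2, 257→3
Rank sum = 1 + 1 + 2 + 3 = 7

7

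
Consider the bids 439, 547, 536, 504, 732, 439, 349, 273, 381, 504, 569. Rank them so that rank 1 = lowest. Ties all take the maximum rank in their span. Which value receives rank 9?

Sorted (ascending): 273, 349, 381, 439, 439, 504, 504, 536, 547, 569, 732
The 2 values of 439 occupy positions 4–5 → each gets rank 5.
The 2 values of 504 occupy positions 6–7 → each gets rank 7.
Rank 9 → value 547.

547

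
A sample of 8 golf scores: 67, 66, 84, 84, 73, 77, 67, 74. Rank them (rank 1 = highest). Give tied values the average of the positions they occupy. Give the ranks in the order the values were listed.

Sorted (descending): 84, 84, 77, 74, 73, 67, 67, 66
The 2 values of 84 occupy positions 1–2 → average rank (1+2)/2 = 1.5.
The 2 values of 67 occupy positions 6–7 → average rank (6+7)/2 = 6.5.

6.5, 8, 1.5, 1.5, 5, 3, 6.5, 4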